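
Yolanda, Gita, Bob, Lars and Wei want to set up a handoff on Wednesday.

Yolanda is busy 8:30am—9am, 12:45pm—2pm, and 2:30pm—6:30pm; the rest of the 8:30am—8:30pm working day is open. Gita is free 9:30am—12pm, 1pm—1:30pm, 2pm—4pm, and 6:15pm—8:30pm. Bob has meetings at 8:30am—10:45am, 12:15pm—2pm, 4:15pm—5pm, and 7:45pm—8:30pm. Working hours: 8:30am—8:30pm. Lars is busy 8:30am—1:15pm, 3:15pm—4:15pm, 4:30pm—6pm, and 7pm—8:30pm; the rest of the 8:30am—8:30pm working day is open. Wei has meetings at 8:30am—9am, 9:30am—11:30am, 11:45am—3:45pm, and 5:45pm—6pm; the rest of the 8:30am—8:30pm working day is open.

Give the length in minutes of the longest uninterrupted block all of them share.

Yolanda free within 08:30–20:30: 09:00–12:45, 14:00–14:30, 18:30–20:30.
Bob free within 08:30–20:30: 10:45–12:15, 14:00–16:15, 17:00–19:45.
Lars free within 08:30–20:30: 13:15–15:15, 16:15–16:30, 18:00–19:00.
Wei free within 08:30–20:30: 09:00–09:30, 11:30–11:45, 15:45–17:45, 18:00–20:30.
Yolanda ∩ Gita: 09:30–12:00, 14:00–14:30, 18:30–20:30.
Yolanda ∩ Gita ∩ Bob: 10:45–12:00, 14:00–14:30, 18:30–19:45.
Yolanda ∩ Gita ∩ Bob ∩ Lars: 14:00–14:30, 18:30–19:00.
Yolanda ∩ Gita ∩ Bob ∩ Lars ∩ Wei: 18:30–19:00.
Single common window of 30 minutes.

30 minutes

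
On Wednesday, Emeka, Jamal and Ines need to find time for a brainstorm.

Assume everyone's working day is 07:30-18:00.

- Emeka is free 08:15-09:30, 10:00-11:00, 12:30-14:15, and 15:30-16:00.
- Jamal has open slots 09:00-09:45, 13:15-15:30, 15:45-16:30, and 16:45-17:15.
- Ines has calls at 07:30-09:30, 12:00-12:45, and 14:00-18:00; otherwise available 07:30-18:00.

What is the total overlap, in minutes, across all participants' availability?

Ines free within 07:30–18:00: 09:30–12:00, 12:45–14:00.
Emeka ∩ Jamal: 09:00–09:30, 13:15–14:15, 15:45–16:00.
Emeka ∩ Jamal ∩ Ines: 13:15–14:00.
Total common minutes: 45.

45 minutes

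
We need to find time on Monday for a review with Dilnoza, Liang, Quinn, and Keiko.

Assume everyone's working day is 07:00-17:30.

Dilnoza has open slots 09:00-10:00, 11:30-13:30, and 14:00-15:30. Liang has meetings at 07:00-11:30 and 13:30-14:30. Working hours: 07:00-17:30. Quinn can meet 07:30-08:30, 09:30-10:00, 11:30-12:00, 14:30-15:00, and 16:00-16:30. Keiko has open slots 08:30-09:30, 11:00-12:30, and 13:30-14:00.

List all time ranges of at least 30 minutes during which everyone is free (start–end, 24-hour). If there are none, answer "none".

11:30–12:00

Liang free within 07:00–17:30: 11:30–13:30, 14:30–17:30.
Dilnoza ∩ Liang: 11:30–13:30, 14:30–15:30.
Dilnoza ∩ Liang ∩ Quinn: 11:30–12:00, 14:30–15:00.
Dilnoza ∩ Liang ∩ Quinn ∩ Keiko: 11:30–12:00.
Windows ≥ 30 min: 11:30–12:00.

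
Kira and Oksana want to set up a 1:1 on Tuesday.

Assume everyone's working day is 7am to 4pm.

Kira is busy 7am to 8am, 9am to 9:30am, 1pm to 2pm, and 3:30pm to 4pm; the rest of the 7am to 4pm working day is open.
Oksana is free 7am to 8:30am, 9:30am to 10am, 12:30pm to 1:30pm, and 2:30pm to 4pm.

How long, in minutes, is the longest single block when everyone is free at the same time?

Kira free within 07:00–16:00: 08:00–09:00, 09:30–13:00, 14:00–15:30.
Kira ∩ Oksana: 08:00–08:30, 09:30–10:00, 12:30–13:00, 14:30–15:30.
Common window lengths: 30, 30, 30, 60 min; longest is 60.

60 minutes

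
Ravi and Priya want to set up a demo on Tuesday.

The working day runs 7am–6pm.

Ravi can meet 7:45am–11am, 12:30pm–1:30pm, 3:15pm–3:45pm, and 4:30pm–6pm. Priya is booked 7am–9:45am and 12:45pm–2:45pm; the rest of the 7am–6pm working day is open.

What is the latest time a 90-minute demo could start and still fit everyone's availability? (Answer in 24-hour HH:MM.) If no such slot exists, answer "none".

16:30

Priya free within 07:00–18:00: 09:45–12:45, 14:45–18:00.
Ravi ∩ Priya: 09:45–11:00, 12:30–12:45, 15:15–15:45, 16:30–18:00.
Windows ≥ 90 min: 16:30–18:00.
Latest start in the last window 16:30–18:00 is 18:00 − 90 min = 16:30.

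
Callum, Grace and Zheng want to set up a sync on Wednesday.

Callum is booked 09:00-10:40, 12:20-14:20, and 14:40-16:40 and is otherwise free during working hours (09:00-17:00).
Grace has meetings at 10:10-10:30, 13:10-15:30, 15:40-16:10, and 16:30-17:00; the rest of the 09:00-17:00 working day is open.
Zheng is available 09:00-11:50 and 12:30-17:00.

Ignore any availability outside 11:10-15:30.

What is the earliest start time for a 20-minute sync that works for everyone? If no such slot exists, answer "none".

Callum free within 09:00–17:00: 10:40–12:20, 14:20–14:40, 16:40–17:00.
Grace free within 09:00–17:00: 09:00–10:10, 10:30–13:10, 15:30–15:40, 16:10–16:30.
Callum ∩ Grace: 10:40–12:20.
Callum ∩ Grace ∩ Zheng: 10:40–11:50.
Restricted to 11:10–15:30: 11:10–11:50.
Windows ≥ 20 min: 11:10–11:50.
Earliest such window starts at 11:10.

11:10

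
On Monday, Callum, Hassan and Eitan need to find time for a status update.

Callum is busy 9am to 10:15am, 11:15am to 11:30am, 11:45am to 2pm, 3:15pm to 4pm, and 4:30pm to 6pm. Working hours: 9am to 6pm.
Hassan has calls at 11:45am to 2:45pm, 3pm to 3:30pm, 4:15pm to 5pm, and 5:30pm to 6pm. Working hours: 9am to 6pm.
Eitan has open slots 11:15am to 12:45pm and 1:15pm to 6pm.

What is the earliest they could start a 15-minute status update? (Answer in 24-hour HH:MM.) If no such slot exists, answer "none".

Callum free within 09:00–18:00: 10:15–11:15, 11:30–11:45, 14:00–15:15, 16:00–16:30.
Hassan free within 09:00–18:00: 09:00–11:45, 14:45–15:00, 15:30–16:15, 17:00–17:30.
Callum ∩ Hassan: 10:15–11:15, 11:30–11:45, 14:45–15:00, 16:00–16:15.
Callum ∩ Hassan ∩ Eitan: 11:30–11:45, 14:45–15:00, 16:00–16:15.
Windows ≥ 15 min: 11:30–11:45, 14:45–15:00, 16:00–16:15.
Earliest such window starts at 11:30.

11:30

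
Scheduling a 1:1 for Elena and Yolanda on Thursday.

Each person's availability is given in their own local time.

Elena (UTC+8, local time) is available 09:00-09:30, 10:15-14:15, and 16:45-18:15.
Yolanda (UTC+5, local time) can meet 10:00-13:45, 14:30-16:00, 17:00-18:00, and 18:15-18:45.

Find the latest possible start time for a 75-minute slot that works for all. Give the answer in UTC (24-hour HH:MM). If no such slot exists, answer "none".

05:00

Elena → UTC: 01:00–01:30, 02:15–06:15, 08:45–10:15.
Yolanda → UTC: 05:00–08:45, 09:30–11:00, 12:00–13:00, 13:15–13:45.
Elena ∩ Yolanda: 05:00–06:15, 09:30–10:15.
Windows ≥ 75 min: 05:00–06:15.
Latest start in the last window 05:00–06:15 is 06:15 − 75 min = 05:00.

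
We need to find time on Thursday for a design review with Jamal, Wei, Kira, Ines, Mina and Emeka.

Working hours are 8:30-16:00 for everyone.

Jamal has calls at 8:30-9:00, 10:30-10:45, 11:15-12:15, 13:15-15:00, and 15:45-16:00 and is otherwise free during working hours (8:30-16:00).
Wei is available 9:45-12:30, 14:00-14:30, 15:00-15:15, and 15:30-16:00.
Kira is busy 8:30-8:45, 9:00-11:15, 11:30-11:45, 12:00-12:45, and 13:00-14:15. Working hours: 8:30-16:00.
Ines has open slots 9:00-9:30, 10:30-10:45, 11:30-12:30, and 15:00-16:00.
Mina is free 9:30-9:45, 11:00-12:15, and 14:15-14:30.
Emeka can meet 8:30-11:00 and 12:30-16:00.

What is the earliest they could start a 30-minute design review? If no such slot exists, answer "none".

none

Jamal free within 08:30–16:00: 09:00–10:30, 10:45–11:15, 12:15–13:15, 15:00–15:45.
Kira free within 08:30–16:00: 08:45–09:00, 11:15–11:30, 11:45–12:00, 12:45–13:00, 14:15–16:00.
Jamal ∩ Wei: 09:45–10:30, 10:45–11:15, 12:15–12:30, 15:00–15:15, 15:30–15:45.
Jamal ∩ Wei ∩ Kira: 15:00–15:15, 15:30–15:45.
Jamal ∩ Wei ∩ Kira ∩ Ines: 15:00–15:15, 15:30–15:45.
Jamal ∩ Wei ∩ Kira ∩ Ines ∩ Mina: (none).
Jamal ∩ Wei ∩ Kira ∩ Ines ∩ Mina ∩ Emeka: (none).
Windows ≥ 30 min: (none).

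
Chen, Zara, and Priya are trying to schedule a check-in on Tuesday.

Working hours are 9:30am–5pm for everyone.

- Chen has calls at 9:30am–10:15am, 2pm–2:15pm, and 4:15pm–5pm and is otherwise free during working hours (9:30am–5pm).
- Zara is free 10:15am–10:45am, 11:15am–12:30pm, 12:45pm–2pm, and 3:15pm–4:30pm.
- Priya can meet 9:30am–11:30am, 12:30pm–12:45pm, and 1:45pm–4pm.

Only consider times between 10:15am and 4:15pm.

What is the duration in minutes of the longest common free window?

Chen free within 09:30–17:00: 10:15–14:00, 14:15–16:15.
Chen ∩ Zara: 10:15–10:45, 11:15–12:30, 12:45–14:00, 15:15–16:15.
Chen ∩ Zara ∩ Priya: 10:15–10:45, 11:15–11:30, 13:45–14:00, 15:15–16:00.
Restricted to 10:15–16:15: 10:15–10:45, 11:15–11:30, 13:45–14:00, 15:15–16:00.
Common window lengths: 30, 15, 15, 45 min; longest is 45.

45 minutes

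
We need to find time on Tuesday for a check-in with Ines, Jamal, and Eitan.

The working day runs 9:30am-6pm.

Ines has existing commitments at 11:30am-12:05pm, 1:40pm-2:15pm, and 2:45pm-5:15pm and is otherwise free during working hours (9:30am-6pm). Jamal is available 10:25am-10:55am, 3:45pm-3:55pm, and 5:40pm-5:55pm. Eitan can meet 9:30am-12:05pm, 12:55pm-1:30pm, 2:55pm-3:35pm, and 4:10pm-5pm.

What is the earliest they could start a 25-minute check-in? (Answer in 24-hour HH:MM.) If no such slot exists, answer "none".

Ines free within 09:30–18:00: 09:30–11:30, 12:05–13:40, 14:15–14:45, 17:15–18:00.
Ines ∩ Jamal: 10:25–10:55, 17:40–17:55.
Ines ∩ Jamal ∩ Eitan: 10:25–10:55.
Windows ≥ 25 min: 10:25–10:55.
Earliest such window starts at 10:25.

10:25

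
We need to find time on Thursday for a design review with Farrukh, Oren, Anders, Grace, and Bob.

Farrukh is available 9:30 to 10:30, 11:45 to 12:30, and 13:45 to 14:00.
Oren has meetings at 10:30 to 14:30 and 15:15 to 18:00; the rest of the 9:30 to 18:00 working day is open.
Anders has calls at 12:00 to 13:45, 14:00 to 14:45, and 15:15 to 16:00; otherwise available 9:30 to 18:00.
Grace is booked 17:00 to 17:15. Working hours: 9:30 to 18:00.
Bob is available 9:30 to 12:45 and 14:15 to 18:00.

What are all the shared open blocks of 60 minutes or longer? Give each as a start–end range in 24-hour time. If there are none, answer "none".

09:30–10:30

Oren free within 09:30–18:00: 09:30–10:30, 14:30–15:15.
Anders free within 09:30–18:00: 09:30–12:00, 13:45–14:00, 14:45–15:15, 16:00–18:00.
Grace free within 09:30–18:00: 09:30–17:00, 17:15–18:00.
Farrukh ∩ Oren: 09:30–10:30.
Farrukh ∩ Oren ∩ Anders: 09:30–10:30.
Farrukh ∩ Oren ∩ Anders ∩ Grace: 09:30–10:30.
Farrukh ∩ Oren ∩ Anders ∩ Grace ∩ Bob: 09:30–10:30.
Windows ≥ 60 min: 09:30–10:30.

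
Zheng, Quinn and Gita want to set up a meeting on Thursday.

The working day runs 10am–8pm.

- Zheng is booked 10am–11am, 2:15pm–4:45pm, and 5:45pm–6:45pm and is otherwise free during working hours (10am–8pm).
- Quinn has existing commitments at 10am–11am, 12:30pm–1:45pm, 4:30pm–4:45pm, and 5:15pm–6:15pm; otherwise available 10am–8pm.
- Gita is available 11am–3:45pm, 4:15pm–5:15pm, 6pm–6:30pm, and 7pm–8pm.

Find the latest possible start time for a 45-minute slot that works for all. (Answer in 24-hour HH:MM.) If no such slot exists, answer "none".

Zheng free within 10:00–20:00: 11:00–14:15, 16:45–17:45, 18:45–20:00.
Quinn free within 10:00–20:00: 11:00–12:30, 13:45–16:30, 16:45–17:15, 18:15–20:00.
Zheng ∩ Quinn: 11:00–12:30, 13:45–14:15, 16:45–17:15, 18:45–20:00.
Zheng ∩ Quinn ∩ Gita: 11:00–12:30, 13:45–14:15, 16:45–17:15, 19:00–20:00.
Windows ≥ 45 min: 11:00–12:30, 19:00–20:00.
Latest start in the last window 19:00–20:00 is 20:00 − 45 min = 19:15.

19:15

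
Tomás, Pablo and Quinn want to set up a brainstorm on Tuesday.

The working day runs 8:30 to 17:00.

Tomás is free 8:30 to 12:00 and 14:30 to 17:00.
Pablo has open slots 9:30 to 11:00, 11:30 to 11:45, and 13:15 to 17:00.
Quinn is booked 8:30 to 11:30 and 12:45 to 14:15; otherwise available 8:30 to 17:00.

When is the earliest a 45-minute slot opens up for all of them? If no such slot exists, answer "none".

Quinn free within 08:30–17:00: 11:30–12:45, 14:15–17:00.
Tomás ∩ Pablo: 09:30–11:00, 11:30–11:45, 14:30–17:00.
Tomás ∩ Pablo ∩ Quinn: 11:30–11:45, 14:30–17:00.
Windows ≥ 45 min: 14:30–17:00.
Earliest such window starts at 14:30.

14:30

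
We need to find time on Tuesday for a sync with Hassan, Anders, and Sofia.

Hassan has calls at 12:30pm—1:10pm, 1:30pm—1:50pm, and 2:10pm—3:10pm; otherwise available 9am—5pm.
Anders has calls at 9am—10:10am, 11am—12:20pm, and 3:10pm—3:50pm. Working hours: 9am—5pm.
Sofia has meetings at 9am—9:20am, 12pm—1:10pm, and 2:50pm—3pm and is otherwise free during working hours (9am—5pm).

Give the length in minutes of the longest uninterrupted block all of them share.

70 minutes

Hassan free within 09:00–17:00: 09:00–12:30, 13:10–13:30, 13:50–14:10, 15:10–17:00.
Anders free within 09:00–17:00: 10:10–11:00, 12:20–15:10, 15:50–17:00.
Sofia free within 09:00–17:00: 09:20–12:00, 13:10–14:50, 15:00–17:00.
Hassan ∩ Anders: 10:10–11:00, 12:20–12:30, 13:10–13:30, 13:50–14:10, 15:50–17:00.
Hassan ∩ Anders ∩ Sofia: 10:10–11:00, 13:10–13:30, 13:50–14:10, 15:50–17:00.
Common window lengths: 50, 20, 20, 70 min; longest is 70.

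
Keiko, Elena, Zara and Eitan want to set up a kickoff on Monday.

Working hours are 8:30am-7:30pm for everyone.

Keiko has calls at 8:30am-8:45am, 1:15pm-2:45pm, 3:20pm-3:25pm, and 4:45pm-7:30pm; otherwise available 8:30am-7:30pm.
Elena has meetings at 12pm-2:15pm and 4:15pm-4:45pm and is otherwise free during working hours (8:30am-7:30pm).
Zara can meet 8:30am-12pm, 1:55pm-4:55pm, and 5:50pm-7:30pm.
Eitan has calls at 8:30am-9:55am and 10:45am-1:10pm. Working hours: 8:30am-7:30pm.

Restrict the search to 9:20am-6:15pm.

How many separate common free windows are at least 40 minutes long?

Keiko free within 08:30–19:30: 08:45–13:15, 14:45–15:20, 15:25–16:45.
Elena free within 08:30–19:30: 08:30–12:00, 14:15–16:15, 16:45–19:30.
Eitan free within 08:30–19:30: 09:55–10:45, 13:10–19:30.
Keiko ∩ Elena: 08:45–12:00, 14:45–15:20, 15:25–16:15.
Keiko ∩ Elena ∩ Zara: 08:45–12:00, 14:45–15:20, 15:25–16:15.
Keiko ∩ Elena ∩ Zara ∩ Eitan: 09:55–10:45, 14:45–15:20, 15:25–16:15.
Restricted to 09:20–18:15: 09:55–10:45, 14:45–15:20, 15:25–16:15.
Windows ≥ 40 min: 09:55–10:45, 15:25–16:15.
That's 2 windows.

2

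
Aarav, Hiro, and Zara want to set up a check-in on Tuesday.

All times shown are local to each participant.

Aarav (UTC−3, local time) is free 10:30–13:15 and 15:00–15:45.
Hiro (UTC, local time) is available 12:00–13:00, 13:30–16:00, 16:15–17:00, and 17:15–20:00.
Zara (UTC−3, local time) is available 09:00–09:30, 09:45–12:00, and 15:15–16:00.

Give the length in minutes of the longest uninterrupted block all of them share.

90 minutes

Aarav → UTC: 13:30–16:15, 18:00–18:45.
Hiro → UTC: 12:00–13:00, 13:30–16:00, 16:15–17:00, 17:15–20:00.
Zara → UTC: 12:00–12:30, 12:45–15:00, 18:15–19:00.
Aarav ∩ Hiro: 13:30–16:00, 18:00–18:45.
Aarav ∩ Hiro ∩ Zara: 13:30–15:00, 18:15–18:45.
Common window lengths: 90, 30 min; longest is 90.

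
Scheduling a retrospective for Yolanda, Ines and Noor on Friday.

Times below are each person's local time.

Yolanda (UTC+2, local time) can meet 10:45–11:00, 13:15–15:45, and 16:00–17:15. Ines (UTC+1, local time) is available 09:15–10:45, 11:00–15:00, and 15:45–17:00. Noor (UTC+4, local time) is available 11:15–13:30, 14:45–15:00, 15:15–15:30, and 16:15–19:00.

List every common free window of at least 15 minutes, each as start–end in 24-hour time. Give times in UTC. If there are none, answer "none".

08:45–09:00, 11:15–11:30, 12:15–13:45, 14:45–15:00

Yolanda → UTC: 08:45–09:00, 11:15–13:45, 14:00–15:15.
Ines → UTC: 08:15–09:45, 10:00–14:00, 14:45–16:00.
Noor → UTC: 07:15–09:30, 10:45–11:00, 11:15–11:30, 12:15–15:00.
Yolanda ∩ Ines: 08:45–09:00, 11:15–13:45, 14:45–15:15.
Yolanda ∩ Ines ∩ Noor: 08:45–09:00, 11:15–11:30, 12:15–13:45, 14:45–15:00.
Windows ≥ 15 min: 08:45–09:00, 11:15–11:30, 12:15–13:45, 14:45–15:00.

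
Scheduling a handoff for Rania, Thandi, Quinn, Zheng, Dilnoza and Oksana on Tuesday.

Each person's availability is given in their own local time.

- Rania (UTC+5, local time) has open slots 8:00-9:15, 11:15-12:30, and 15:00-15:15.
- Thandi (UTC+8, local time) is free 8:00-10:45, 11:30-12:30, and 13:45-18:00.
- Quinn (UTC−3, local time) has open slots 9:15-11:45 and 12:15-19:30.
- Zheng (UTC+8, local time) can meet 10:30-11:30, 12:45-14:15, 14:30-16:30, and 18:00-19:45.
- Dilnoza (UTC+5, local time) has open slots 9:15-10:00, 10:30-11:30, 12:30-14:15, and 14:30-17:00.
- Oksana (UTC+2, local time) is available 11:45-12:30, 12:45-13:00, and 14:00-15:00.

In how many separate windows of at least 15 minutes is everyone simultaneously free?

0

Rania → UTC: 03:00–04:15, 06:15–07:30, 10:00–10:15.
Thandi → UTC: 00:00–02:45, 03:30–04:30, 05:45–10:00.
Quinn → UTC: 12:15–14:45, 15:15–22:30.
Zheng → UTC: 02:30–03:30, 04:45–06:15, 06:30–08:30, 10:00–11:45.
Dilnoza → UTC: 04:15–05:00, 05:30–06:30, 07:30–09:15, 09:30–12:00.
Oksana → UTC: 09:45–10:30, 10:45–11:00, 12:00–13:00.
Rania ∩ Thandi: 03:30–04:15, 06:15–07:30.
Rania ∩ Thandi ∩ Quinn: (none).
Rania ∩ Thandi ∩ Quinn ∩ Zheng: (none).
Rania ∩ Thandi ∩ Quinn ∩ Zheng ∩ Dilnoza: (none).
Rania ∩ Thandi ∩ Quinn ∩ Zheng ∩ Dilnoza ∩ Oksana: (none).
Windows ≥ 15 min: (none).
That's 0 windows.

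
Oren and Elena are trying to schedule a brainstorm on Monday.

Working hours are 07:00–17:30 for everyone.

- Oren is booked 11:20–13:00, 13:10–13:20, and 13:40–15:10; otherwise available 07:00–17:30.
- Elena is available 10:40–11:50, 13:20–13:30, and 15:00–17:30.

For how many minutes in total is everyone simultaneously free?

Oren free within 07:00–17:30: 07:00–11:20, 13:00–13:10, 13:20–13:40, 15:10–17:30.
Oren ∩ Elena: 10:40–11:20, 13:20–13:30, 15:10–17:30.
Total common minutes: 40 + 10 + 140 = 190.

190 minutes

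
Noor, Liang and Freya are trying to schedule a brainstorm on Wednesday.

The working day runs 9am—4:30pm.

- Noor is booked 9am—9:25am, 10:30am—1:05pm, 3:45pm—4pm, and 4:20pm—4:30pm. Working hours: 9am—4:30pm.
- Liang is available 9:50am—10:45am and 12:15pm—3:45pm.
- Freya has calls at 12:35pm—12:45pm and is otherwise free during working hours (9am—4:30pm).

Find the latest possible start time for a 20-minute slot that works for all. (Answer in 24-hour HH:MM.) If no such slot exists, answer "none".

Noor free within 09:00–16:30: 09:25–10:30, 13:05–15:45, 16:00–16:20.
Freya free within 09:00–16:30: 09:00–12:35, 12:45–16:30.
Noor ∩ Liang: 09:50–10:30, 13:05–15:45.
Noor ∩ Liang ∩ Freya: 09:50–10:30, 13:05–15:45.
Windows ≥ 20 min: 09:50–10:30, 13:05–15:45.
Latest start in the last window 13:05–15:45 is 15:45 − 20 min = 15:25.

15:25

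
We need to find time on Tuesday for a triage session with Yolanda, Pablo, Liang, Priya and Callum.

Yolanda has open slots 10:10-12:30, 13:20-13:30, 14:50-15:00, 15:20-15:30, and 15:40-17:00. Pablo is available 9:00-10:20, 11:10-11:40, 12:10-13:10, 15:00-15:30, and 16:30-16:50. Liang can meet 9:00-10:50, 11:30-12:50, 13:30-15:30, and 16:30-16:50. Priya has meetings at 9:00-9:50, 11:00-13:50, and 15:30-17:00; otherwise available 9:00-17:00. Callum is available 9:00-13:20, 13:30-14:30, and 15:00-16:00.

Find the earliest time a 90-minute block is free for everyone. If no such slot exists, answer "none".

Priya free within 09:00–17:00: 09:50–11:00, 13:50–15:30.
Yolanda ∩ Pablo: 10:10–10:20, 11:10–11:40, 12:10–12:30, 15:20–15:30, 16:30–16:50.
Yolanda ∩ Pablo ∩ Liang: 10:10–10:20, 11:30–11:40, 12:10–12:30, 15:20–15:30, 16:30–16:50.
Yolanda ∩ Pablo ∩ Liang ∩ Priya: 10:10–10:20, 15:20–15:30.
Yolanda ∩ Pablo ∩ Liang ∩ Priya ∩ Callum: 10:10–10:20, 15:20–15:30.
Windows ≥ 90 min: (none).

none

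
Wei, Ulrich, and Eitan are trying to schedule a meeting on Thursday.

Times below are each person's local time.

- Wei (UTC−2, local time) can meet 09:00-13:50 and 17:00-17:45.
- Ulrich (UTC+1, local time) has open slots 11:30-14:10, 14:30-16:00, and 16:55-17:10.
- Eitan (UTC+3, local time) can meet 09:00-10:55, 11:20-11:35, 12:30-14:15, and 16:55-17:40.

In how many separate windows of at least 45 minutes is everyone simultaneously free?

1

Wei → UTC: 11:00–15:50, 19:00–19:45.
Ulrich → UTC: 10:30–13:10, 13:30–15:00, 15:55–16:10.
Eitan → UTC: 06:00–07:55, 08:20–08:35, 09:30–11:15, 13:55–14:40.
Wei ∩ Ulrich: 11:00–13:10, 13:30–15:00.
Wei ∩ Ulrich ∩ Eitan: 11:00–11:15, 13:55–14:40.
Windows ≥ 45 min: 13:55–14:40.
That's 1 window.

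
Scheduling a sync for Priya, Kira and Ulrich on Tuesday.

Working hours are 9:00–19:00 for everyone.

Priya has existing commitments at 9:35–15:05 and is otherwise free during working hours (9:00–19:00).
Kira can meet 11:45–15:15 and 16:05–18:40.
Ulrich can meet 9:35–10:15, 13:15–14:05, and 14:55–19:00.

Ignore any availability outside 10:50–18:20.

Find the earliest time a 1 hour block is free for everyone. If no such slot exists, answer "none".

16:05

Priya free within 09:00–19:00: 09:00–09:35, 15:05–19:00.
Priya ∩ Kira: 15:05–15:15, 16:05–18:40.
Priya ∩ Kira ∩ Ulrich: 15:05–15:15, 16:05–18:40.
Restricted to 10:50–18:20: 15:05–15:15, 16:05–18:20.
Windows ≥ 60 min: 16:05–18:20.
Earliest such window starts at 16:05.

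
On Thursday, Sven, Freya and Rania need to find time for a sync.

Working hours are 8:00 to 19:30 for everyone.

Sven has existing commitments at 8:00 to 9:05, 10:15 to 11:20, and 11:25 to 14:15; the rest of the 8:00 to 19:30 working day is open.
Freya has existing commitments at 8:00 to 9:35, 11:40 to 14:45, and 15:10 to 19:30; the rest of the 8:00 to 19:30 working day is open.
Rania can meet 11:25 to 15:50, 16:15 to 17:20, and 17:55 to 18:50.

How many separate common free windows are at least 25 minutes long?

Sven free within 08:00–19:30: 09:05–10:15, 11:20–11:25, 14:15–19:30.
Freya free within 08:00–19:30: 09:35–11:40, 14:45–15:10.
Sven ∩ Freya: 09:35–10:15, 11:20–11:25, 14:45–15:10.
Sven ∩ Freya ∩ Rania: 14:45–15:10.
Windows ≥ 25 min: 14:45–15:10.
That's 1 window.

1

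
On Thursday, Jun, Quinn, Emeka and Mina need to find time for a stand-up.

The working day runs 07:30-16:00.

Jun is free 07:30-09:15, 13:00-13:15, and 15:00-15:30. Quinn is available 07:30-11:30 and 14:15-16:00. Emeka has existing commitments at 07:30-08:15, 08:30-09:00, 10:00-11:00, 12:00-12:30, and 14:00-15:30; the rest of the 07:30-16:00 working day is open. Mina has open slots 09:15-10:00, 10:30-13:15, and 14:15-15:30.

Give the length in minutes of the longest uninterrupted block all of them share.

Emeka free within 07:30–16:00: 08:15–08:30, 09:00–10:00, 11:00–12:00, 12:30–14:00, 15:30–16:00.
Jun ∩ Quinn: 07:30–09:15, 15:00–15:30.
Jun ∩ Quinn ∩ Emeka: 08:15–08:30, 09:00–09:15.
Jun ∩ Quinn ∩ Emeka ∩ Mina: (none).
No common window.

0 minutes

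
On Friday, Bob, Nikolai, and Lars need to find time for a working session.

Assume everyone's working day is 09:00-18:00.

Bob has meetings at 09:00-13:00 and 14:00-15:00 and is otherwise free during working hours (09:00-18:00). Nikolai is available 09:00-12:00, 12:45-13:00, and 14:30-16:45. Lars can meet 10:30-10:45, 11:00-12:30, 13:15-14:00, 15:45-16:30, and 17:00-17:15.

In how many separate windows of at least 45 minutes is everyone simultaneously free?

1

Bob free within 09:00–18:00: 13:00–14:00, 15:00–18:00.
Bob ∩ Nikolai: 15:00–16:45.
Bob ∩ Nikolai ∩ Lars: 15:45–16:30.
Windows ≥ 45 min: 15:45–16:30.
That's 1 window.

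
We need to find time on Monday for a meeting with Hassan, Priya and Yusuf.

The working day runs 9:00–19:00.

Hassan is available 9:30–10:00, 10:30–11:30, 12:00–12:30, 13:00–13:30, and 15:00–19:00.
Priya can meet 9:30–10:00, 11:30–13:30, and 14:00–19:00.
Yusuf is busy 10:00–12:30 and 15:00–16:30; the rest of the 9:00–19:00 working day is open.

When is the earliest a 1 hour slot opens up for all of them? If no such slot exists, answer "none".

16:30

Yusuf free within 09:00–19:00: 09:00–10:00, 12:30–15:00, 16:30–19:00.
Hassan ∩ Priya: 09:30–10:00, 12:00–12:30, 13:00–13:30, 15:00–19:00.
Hassan ∩ Priya ∩ Yusuf: 09:30–10:00, 13:00–13:30, 16:30–19:00.
Windows ≥ 60 min: 16:30–19:00.
Earliest such window starts at 16:30.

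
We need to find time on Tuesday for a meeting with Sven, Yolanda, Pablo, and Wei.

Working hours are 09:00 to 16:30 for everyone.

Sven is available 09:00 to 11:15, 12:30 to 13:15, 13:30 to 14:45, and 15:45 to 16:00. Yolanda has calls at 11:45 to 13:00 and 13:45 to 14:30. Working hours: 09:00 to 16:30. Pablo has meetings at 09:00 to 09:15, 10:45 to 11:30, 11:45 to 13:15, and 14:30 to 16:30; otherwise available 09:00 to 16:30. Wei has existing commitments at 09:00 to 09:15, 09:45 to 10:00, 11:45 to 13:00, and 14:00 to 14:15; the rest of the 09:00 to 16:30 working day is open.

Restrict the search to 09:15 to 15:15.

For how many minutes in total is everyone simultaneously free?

Yolanda free within 09:00–16:30: 09:00–11:45, 13:00–13:45, 14:30–16:30.
Pablo free within 09:00–16:30: 09:15–10:45, 11:30–11:45, 13:15–14:30.
Wei free within 09:00–16:30: 09:15–09:45, 10:00–11:45, 13:00–14:00, 14:15–16:30.
Sven ∩ Yolanda: 09:00–11:15, 13:00–13:15, 13:30–13:45, 14:30–14:45, 15:45–16:00.
Sven ∩ Yolanda ∩ Pablo: 09:15–10:45, 13:30–13:45.
Sven ∩ Yolanda ∩ Pablo ∩ Wei: 09:15–09:45, 10:00–10:45, 13:30–13:45.
Restricted to 09:15–15:15: 09:15–09:45, 10:00–10:45, 13:30–13:45.
Total common minutes: 30 + 45 + 15 = 90.

90 minutes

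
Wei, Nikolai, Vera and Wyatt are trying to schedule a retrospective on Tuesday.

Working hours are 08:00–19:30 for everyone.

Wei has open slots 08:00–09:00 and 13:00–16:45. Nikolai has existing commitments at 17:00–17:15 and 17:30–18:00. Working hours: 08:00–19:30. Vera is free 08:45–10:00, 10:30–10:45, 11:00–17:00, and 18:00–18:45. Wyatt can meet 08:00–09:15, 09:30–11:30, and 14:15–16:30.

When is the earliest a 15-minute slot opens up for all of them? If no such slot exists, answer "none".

Nikolai free within 08:00–19:30: 08:00–17:00, 17:15–17:30, 18:00–19:30.
Wei ∩ Nikolai: 08:00–09:00, 13:00–16:45.
Wei ∩ Nikolai ∩ Vera: 08:45–09:00, 13:00–16:45.
Wei ∩ Nikolai ∩ Vera ∩ Wyatt: 08:45–09:00, 14:15–16:30.
Windows ≥ 15 min: 08:45–09:00, 14:15–16:30.
Earliest such window starts at 08:45.

08:45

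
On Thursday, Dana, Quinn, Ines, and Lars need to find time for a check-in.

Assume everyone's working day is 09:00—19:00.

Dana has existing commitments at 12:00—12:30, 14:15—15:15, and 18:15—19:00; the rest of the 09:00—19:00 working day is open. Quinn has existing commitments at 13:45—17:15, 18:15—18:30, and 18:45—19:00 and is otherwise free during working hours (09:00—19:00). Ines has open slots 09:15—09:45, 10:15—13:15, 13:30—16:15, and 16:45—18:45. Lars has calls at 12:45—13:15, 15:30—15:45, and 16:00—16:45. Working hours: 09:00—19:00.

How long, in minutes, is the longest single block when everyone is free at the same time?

105 minutes

Dana free within 09:00–19:00: 09:00–12:00, 12:30–14:15, 15:15–18:15.
Quinn free within 09:00–19:00: 09:00–13:45, 17:15–18:15, 18:30–18:45.
Lars free within 09:00–19:00: 09:00–12:45, 13:15–15:30, 15:45–16:00, 16:45–19:00.
Dana ∩ Quinn: 09:00–12:00, 12:30–13:45, 17:15–18:15.
Dana ∩ Quinn ∩ Ines: 09:15–09:45, 10:15–12:00, 12:30–13:15, 13:30–13:45, 17:15–18:15.
Dana ∩ Quinn ∩ Ines ∩ Lars: 09:15–09:45, 10:15–12:00, 12:30–12:45, 13:30–13:45, 17:15–18:15.
Common window lengths: 30, 105, 15, 15, 60 min; longest is 105.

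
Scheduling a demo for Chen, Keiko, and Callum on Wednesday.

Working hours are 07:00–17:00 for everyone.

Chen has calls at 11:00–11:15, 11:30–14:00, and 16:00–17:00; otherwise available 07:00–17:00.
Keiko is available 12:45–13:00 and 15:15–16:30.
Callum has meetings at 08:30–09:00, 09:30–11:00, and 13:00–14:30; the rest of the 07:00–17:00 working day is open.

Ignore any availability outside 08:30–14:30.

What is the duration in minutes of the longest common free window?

0 minutes

Chen free within 07:00–17:00: 07:00–11:00, 11:15–11:30, 14:00–16:00.
Callum free within 07:00–17:00: 07:00–08:30, 09:00–09:30, 11:00–13:00, 14:30–17:00.
Chen ∩ Keiko: 15:15–16:00.
Chen ∩ Keiko ∩ Callum: 15:15–16:00.
Restricted to 08:30–14:30: (none).
No common window.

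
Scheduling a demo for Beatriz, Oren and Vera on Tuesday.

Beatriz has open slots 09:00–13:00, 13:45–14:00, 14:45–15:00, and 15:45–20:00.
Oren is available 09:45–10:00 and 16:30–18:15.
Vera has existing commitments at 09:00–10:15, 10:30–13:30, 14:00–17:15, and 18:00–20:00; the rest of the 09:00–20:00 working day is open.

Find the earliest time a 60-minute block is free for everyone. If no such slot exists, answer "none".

none

Vera free within 09:00–20:00: 10:15–10:30, 13:30–14:00, 17:15–18:00.
Beatriz ∩ Oren: 09:45–10:00, 16:30–18:15.
Beatriz ∩ Oren ∩ Vera: 17:15–18:00.
Windows ≥ 60 min: (none).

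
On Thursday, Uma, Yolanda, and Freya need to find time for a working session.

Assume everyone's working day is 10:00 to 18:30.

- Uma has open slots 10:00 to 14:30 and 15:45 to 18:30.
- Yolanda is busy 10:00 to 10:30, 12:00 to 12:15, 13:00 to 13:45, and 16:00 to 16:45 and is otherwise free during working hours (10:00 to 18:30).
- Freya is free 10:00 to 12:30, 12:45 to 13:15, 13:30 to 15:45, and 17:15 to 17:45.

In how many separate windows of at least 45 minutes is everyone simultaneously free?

Yolanda free within 10:00–18:30: 10:30–12:00, 12:15–13:00, 13:45–16:00, 16:45–18:30.
Uma ∩ Yolanda: 10:30–12:00, 12:15–13:00, 13:45–14:30, 15:45–16:00, 16:45–18:30.
Uma ∩ Yolanda ∩ Freya: 10:30–12:00, 12:15–12:30, 12:45–13:00, 13:45–14:30, 17:15–17:45.
Windows ≥ 45 min: 10:30–12:00, 13:45–14:30.
That's 2 windows.

2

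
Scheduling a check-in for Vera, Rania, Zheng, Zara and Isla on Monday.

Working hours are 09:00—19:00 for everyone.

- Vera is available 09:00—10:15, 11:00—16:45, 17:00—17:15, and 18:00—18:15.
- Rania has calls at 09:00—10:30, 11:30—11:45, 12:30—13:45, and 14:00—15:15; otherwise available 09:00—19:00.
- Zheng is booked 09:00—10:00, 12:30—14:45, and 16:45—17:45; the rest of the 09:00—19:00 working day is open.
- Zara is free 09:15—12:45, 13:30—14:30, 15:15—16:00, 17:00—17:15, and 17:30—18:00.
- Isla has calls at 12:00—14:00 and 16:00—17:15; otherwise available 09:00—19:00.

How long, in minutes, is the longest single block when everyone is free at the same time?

Rania free within 09:00–19:00: 10:30–11:30, 11:45–12:30, 13:45–14:00, 15:15–19:00.
Zheng free within 09:00–19:00: 10:00–12:30, 14:45–16:45, 17:45–19:00.
Isla free within 09:00–19:00: 09:00–12:00, 14:00–16:00, 17:15–19:00.
Vera ∩ Rania: 11:00–11:30, 11:45–12:30, 13:45–14:00, 15:15–16:45, 17:00–17:15, 18:00–18:15.
Vera ∩ Rania ∩ Zheng: 11:00–11:30, 11:45–12:30, 15:15–16:45, 18:00–18:15.
Vera ∩ Rania ∩ Zheng ∩ Zara: 11:00–11:30, 11:45–12:30, 15:15–16:00.
Vera ∩ Rania ∩ Zheng ∩ Zara ∩ Isla: 11:00–11:30, 11:45–12:00, 15:15–16:00.
Common window lengths: 30, 15, 45 min; longest is 45.

45 minutes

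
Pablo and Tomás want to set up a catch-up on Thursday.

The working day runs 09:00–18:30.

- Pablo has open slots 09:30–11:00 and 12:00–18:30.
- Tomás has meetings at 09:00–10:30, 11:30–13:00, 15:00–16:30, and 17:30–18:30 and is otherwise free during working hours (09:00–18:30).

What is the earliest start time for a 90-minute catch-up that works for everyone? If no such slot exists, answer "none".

Tomás free within 09:00–18:30: 10:30–11:30, 13:00–15:00, 16:30–17:30.
Pablo ∩ Tomás: 10:30–11:00, 13:00–15:00, 16:30–17:30.
Windows ≥ 90 min: 13:00–15:00.
Earliest such window starts at 13:00.

13:00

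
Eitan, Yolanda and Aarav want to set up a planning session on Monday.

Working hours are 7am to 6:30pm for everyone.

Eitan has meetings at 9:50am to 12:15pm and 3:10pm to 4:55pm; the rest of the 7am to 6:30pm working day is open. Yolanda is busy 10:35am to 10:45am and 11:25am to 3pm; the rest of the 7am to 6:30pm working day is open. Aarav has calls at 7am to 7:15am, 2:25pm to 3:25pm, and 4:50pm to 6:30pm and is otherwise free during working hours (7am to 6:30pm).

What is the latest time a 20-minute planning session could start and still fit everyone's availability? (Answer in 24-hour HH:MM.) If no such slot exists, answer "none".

Eitan free within 07:00–18:30: 07:00–09:50, 12:15–15:10, 16:55–18:30.
Yolanda free within 07:00–18:30: 07:00–10:35, 10:45–11:25, 15:00–18:30.
Aarav free within 07:00–18:30: 07:15–14:25, 15:25–16:50.
Eitan ∩ Yolanda: 07:00–09:50, 15:00–15:10, 16:55–18:30.
Eitan ∩ Yolanda ∩ Aarav: 07:15–09:50.
Windows ≥ 20 min: 07:15–09:50.
Latest start in the last window 07:15–09:50 is 09:50 − 20 min = 09:30.

09:30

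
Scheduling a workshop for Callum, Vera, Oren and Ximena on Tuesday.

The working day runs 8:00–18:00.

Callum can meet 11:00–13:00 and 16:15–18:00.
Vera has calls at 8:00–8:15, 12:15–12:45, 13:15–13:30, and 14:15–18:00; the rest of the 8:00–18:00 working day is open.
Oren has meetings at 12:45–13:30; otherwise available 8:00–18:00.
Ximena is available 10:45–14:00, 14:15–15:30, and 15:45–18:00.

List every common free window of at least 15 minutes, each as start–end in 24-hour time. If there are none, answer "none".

11:00–12:15

Vera free within 08:00–18:00: 08:15–12:15, 12:45–13:15, 13:30–14:15.
Oren free within 08:00–18:00: 08:00–12:45, 13:30–18:00.
Callum ∩ Vera: 11:00–12:15, 12:45–13:00.
Callum ∩ Vera ∩ Oren: 11:00–12:15.
Callum ∩ Vera ∩ Oren ∩ Ximena: 11:00–12:15.
Windows ≥ 15 min: 11:00–12:15.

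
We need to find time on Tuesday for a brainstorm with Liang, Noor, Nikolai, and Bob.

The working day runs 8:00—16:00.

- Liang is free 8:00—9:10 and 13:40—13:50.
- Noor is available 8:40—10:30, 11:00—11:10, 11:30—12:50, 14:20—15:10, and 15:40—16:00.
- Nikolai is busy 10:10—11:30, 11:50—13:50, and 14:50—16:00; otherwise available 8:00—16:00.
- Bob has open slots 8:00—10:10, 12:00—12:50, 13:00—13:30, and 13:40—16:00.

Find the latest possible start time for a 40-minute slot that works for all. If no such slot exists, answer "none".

Nikolai free within 08:00–16:00: 08:00–10:10, 11:30–11:50, 13:50–14:50.
Liang ∩ Noor: 08:40–09:10.
Liang ∩ Noor ∩ Nikolai: 08:40–09:10.
Liang ∩ Noor ∩ Nikolai ∩ Bob: 08:40–09:10.
Windows ≥ 40 min: (none).

none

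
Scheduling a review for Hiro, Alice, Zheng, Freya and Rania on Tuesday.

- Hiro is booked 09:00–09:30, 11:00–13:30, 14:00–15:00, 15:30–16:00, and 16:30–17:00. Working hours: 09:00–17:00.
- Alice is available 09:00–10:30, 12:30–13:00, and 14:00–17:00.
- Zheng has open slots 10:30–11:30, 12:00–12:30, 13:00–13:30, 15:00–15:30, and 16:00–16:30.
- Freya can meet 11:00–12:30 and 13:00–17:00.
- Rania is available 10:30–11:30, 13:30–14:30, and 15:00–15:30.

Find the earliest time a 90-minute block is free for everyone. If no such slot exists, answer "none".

none

Hiro free within 09:00–17:00: 09:30–11:00, 13:30–14:00, 15:00–15:30, 16:00–16:30.
Hiro ∩ Alice: 09:30–10:30, 15:00–15:30, 16:00–16:30.
Hiro ∩ Alice ∩ Zheng: 15:00–15:30, 16:00–16:30.
Hiro ∩ Alice ∩ Zheng ∩ Freya: 15:00–15:30, 16:00–16:30.
Hiro ∩ Alice ∩ Zheng ∩ Freya ∩ Rania: 15:00–15:30.
Windows ≥ 90 min: (none).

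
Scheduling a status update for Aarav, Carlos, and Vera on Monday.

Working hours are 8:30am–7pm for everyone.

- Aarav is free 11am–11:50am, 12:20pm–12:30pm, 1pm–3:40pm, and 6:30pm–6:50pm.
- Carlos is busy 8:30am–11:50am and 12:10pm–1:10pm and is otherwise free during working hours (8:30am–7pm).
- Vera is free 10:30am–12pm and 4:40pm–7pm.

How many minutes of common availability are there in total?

Carlos free within 08:30–19:00: 11:50–12:10, 13:10–19:00.
Aarav ∩ Carlos: 13:10–15:40, 18:30–18:50.
Aarav ∩ Carlos ∩ Vera: 18:30–18:50.
Total common minutes: 20.

20 minutes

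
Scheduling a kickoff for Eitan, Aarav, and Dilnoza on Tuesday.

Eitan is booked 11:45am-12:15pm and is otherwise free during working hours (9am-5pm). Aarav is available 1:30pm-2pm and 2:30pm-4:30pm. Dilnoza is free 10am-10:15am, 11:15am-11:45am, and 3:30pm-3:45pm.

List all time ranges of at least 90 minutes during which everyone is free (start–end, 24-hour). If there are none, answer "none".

none

Eitan free within 09:00–17:00: 09:00–11:45, 12:15–17:00.
Eitan ∩ Aarav: 13:30–14:00, 14:30–16:30.
Eitan ∩ Aarav ∩ Dilnoza: 15:30–15:45.
Windows ≥ 90 min: (none).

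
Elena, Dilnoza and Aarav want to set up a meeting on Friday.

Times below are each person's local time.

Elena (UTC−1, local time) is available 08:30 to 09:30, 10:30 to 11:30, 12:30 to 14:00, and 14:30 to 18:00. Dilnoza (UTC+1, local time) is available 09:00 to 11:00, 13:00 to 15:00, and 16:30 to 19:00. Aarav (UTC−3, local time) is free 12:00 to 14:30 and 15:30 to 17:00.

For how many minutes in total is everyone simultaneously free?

Elena → UTC: 09:30–10:30, 11:30–12:30, 13:30–15:00, 15:30–19:00.
Dilnoza → UTC: 08:00–10:00, 12:00–14:00, 15:30–18:00.
Aarav → UTC: 15:00–17:30, 18:30–20:00.
Elena ∩ Dilnoza: 09:30–10:00, 12:00–12:30, 13:30–14:00, 15:30–18:00.
Elena ∩ Dilnoza ∩ Aarav: 15:30–17:30.
Total common minutes: 120.

120 minutes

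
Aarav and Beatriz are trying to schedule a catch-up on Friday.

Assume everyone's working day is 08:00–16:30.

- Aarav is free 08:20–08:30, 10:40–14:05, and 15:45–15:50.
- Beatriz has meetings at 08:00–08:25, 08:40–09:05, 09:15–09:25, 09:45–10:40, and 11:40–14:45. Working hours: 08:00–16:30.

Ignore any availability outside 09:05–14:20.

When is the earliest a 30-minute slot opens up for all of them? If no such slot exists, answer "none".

10:40

Beatriz free within 08:00–16:30: 08:25–08:40, 09:05–09:15, 09:25–09:45, 10:40–11:40, 14:45–16:30.
Aarav ∩ Beatriz: 08:25–08:30, 10:40–11:40, 15:45–15:50.
Restricted to 09:05–14:20: 10:40–11:40.
Windows ≥ 30 min: 10:40–11:40.
Earliest such window starts at 10:40.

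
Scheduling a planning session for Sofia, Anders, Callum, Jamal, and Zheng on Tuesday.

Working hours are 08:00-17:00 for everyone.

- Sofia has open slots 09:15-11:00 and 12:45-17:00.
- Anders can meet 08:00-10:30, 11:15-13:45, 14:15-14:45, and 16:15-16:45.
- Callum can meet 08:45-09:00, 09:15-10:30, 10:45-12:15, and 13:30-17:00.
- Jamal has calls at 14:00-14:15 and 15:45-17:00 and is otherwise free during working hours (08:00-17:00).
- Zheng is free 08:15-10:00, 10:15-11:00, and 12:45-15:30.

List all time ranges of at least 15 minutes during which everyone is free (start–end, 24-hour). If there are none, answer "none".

Jamal free within 08:00–17:00: 08:00–14:00, 14:15–15:45.
Sofia ∩ Anders: 09:15–10:30, 12:45–13:45, 14:15–14:45, 16:15–16:45.
Sofia ∩ Anders ∩ Callum: 09:15–10:30, 13:30–13:45, 14:15–14:45, 16:15–16:45.
Sofia ∩ Anders ∩ Callum ∩ Jamal: 09:15–10:30, 13:30–13:45, 14:15–14:45.
Sofia ∩ Anders ∩ Callum ∩ Jamal ∩ Zheng: 09:15–10:00, 10:15–10:30, 13:30–13:45, 14:15–14:45.
Windows ≥ 15 min: 09:15–10:00, 10:15–10:30, 13:30–13:45, 14:15–14:45.

09:15–10:00, 10:15–10:30, 13:30–13:45, 14:15–14:45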